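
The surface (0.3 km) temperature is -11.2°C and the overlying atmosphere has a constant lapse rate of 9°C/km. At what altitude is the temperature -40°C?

3.5 km

Height above start = (-11.2 − (-40)) / 9 = 3.2 km
Altitude = 300 m + 3200 m = 3500 m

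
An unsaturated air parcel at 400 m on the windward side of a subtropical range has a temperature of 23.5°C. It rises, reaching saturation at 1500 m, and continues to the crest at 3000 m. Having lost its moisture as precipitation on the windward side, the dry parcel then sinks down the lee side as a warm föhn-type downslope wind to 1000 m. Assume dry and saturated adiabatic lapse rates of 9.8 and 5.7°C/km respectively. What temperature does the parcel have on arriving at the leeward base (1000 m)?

From 400 m to 1500 m (dry): cools by 9.8 × 1.1 = 10.78°C, giving 12.72°C.
From 1500 m to 3000 m (saturated): cools by 5.7 × 1.5 = 8.55°C, giving 4.17°C.
From 3000 m to 1000 m (dry descent): warms by 9.8 × 2 = 19.6°C, giving 23.77°C.

23.77°C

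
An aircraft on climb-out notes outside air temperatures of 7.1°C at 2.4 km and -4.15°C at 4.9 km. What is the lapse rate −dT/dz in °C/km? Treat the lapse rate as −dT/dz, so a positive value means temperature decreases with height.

4.5°C/km

Γ = −ΔT/Δz = (7.1 − (-4.15)) / (4900 − 2400) m
  = 11.25°C / 2.5 km = 4.5°C/km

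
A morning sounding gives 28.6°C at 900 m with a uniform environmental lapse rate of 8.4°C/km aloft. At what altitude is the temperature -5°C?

Height above start = (28.6 − (-5)) / 8.4 = 4 km
Altitude = 900 m + 4000 m = 4900 m

4900 m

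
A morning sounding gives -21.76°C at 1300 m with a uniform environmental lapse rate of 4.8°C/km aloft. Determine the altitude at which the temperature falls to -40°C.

5100 m

Height above start = (-21.76 − (-40)) / 4.8 = 3.8 km
Altitude = 1300 m + 3800 m = 5100 m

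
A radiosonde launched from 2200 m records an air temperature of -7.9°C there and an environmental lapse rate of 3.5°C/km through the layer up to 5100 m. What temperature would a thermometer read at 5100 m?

-18.05°C

Environmental to 5100 m: -3.5 × 2.9 km = -10.15°C, so T = -18.05°C.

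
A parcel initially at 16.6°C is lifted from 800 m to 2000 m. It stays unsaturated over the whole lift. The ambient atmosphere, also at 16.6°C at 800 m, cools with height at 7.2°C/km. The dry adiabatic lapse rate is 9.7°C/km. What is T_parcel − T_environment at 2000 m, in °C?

Parcel:
  From 800 m to 2000 m (dry): cools by 9.7 × 1.2 = 11.64°C, giving 4.96°C.
Environment:
  From 800 m to 2000 m (environment): cools by 7.2 × 1.2 = 8.64°C, giving 7.96°C.
T_parcel − T_env = 4.96 − 7.96 = -3°C

-3°C (parcel cooler than environment)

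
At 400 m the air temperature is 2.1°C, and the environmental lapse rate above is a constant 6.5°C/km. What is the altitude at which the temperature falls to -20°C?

3800 m

Height above start = (2.1 − (-20)) / 6.5 = 3.4 km
Altitude = 400 m + 3400 m = 3800 m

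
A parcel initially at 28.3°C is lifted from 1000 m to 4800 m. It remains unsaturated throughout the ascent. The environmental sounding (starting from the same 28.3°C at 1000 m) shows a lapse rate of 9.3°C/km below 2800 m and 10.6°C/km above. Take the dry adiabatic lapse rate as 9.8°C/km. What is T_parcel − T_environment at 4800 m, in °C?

+0.7°C (parcel warmer than environment)

Parcel:
  From 1000 m to 4800 m (dry): cools by 9.8 × 3.8 = 37.24°C, giving -8.94°C.
Environment:
  From 1000 m to 2800 m (environment, lower layer): cools by 9.3 × 1.8 = 16.74°C, giving 11.56°C.
  From 2800 m to 4800 m (environment, upper layer): cools by 10.6 × 2 = 21.2°C, giving -9.64°C.
T_parcel − T_env = -8.94 − (-9.64) = +0.7°C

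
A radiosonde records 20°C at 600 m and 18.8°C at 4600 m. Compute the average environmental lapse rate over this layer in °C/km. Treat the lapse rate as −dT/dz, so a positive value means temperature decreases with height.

Γ = −ΔT/Δz = (20 − 18.8) / (4600 − 600) m
  = 1.2°C / 4 km = 0.3°C/km

0.3°C/km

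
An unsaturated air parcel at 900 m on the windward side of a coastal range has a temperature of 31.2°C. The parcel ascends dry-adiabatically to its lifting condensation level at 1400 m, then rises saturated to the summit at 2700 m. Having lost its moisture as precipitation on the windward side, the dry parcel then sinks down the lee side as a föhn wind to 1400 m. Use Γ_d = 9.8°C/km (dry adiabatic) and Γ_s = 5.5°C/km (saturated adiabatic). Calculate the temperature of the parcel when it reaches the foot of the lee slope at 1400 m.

900–1400 m, dry: Δz = 0.5 km ⇒ ΔT = -4.9°C; T = 26.3°C
1400–2700 m, saturated: Δz = 1.3 km ⇒ ΔT = -7.15°C; T = 19.15°C
2700–1400 m, dry descent: Δz = 1.3 km ⇒ ΔT = +12.74°C; T = 31.89°C

31.89°C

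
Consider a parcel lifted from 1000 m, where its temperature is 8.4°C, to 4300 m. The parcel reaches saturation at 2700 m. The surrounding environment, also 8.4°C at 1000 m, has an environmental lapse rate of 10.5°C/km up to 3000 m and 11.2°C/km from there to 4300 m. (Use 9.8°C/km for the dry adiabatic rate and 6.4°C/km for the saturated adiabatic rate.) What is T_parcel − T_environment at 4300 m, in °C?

Parcel:
  Dry to 2700 m: -9.8 × 1.7 km = -16.66°C, so T = -8.26°C.
  Saturated to 4300 m: -6.4 × 1.6 km = -10.24°C, so T = -18.5°C.
Environment:
  Environment, lower layer to 3000 m: -10.5 × 2 km = -21°C, so T = -12.6°C.
  Environment, upper layer to 4300 m: -11.2 × 1.3 km = -14.56°C, so T = -27.16°C.
T_parcel − T_env = -18.5 − (-27.16) = +8.66°C

+8.66°C (parcel warmer than environment)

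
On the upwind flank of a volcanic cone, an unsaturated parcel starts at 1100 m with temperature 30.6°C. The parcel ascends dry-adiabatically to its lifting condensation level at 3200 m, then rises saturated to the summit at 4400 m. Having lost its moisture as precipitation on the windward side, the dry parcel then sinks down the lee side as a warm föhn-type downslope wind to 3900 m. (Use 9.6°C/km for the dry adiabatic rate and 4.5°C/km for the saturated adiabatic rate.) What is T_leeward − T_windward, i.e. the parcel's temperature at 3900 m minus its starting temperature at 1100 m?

1100 → 3200 m (dry, 9.6°C/km): ΔT = -9.6 × 2.1 = -20.16°C → T = 10.44°C
3200 → 4400 m (saturated, 4.5°C/km): ΔT = -4.5 × 1.2 = -5.4°C → T = 5.04°C
4400 → 3900 m (dry descent, 9.6°C/km): ΔT = +9.6 × 0.5 = +4.8°C → T = 9.84°C
Net change vs windward start: 9.84 − 30.6 = -20.76°C

-20.76°C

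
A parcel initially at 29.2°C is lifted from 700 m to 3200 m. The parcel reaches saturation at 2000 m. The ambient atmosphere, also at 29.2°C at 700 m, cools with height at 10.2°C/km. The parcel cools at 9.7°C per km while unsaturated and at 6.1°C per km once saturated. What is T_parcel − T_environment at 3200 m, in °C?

+5.57°C (parcel warmer than environment)

Parcel:
  Dry to 2000 m: -9.7 × 1.3 km = -12.61°C, so T = 16.59°C.
  Saturated to 3200 m: -6.1 × 1.2 km = -7.32°C, so T = 9.27°C.
Environment:
  Environment to 3200 m: -10.2 × 2.5 km = -25.5°C, so T = 3.7°C.
T_parcel − T_env = 9.27 − 3.7 = +5.57°C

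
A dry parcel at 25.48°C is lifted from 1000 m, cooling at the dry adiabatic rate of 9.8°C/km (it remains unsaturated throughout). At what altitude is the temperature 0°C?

Height above start = (25.48 − 0) / 9.8 = 2.6 km
Altitude = 1000 m + 2600 m = 3600 m

3600 m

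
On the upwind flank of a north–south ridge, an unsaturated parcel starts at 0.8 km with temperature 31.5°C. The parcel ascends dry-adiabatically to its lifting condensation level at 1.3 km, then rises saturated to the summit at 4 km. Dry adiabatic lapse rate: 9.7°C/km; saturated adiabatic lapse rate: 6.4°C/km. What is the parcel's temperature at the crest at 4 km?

800 → 1300 m (dry, 9.7°C/km): ΔT = -9.7 × 0.5 = -4.85°C → T = 26.65°C
1300 → 4000 m (saturated, 6.4°C/km): ΔT = -6.4 × 2.7 = -17.28°C → T = 9.37°C

9.37°C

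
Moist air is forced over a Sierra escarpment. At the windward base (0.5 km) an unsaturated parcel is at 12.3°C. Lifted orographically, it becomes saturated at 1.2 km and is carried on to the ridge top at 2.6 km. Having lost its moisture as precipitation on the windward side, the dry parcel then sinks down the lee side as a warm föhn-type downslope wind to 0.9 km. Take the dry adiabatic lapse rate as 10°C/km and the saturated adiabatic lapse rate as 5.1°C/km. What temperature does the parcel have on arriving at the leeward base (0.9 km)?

15.16°C

From 500 m to 1200 m (dry): cools by 10 × 0.7 = 7°C, giving 5.3°C.
From 1200 m to 2600 m (saturated): cools by 5.1 × 1.4 = 7.14°C, giving -1.84°C.
From 2600 m to 900 m (dry descent): warms by 10 × 1.7 = 17°C, giving 15.16°C.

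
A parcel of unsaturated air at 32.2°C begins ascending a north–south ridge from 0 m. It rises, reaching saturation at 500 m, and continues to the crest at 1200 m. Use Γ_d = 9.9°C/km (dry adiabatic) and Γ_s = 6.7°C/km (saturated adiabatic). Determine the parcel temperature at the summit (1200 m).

From 0 m to 500 m (dry): cools by 9.9 × 0.5 = 4.95°C, giving 27.25°C.
From 500 m to 1200 m (saturated): cools by 6.7 × 0.7 = 4.69°C, giving 22.56°C.

22.56°C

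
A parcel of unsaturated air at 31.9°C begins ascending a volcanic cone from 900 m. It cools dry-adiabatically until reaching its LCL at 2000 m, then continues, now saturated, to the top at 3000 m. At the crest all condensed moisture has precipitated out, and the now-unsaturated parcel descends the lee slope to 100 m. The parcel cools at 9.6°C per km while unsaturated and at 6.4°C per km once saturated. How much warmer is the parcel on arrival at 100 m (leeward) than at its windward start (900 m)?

From 900 m to 2000 m (dry): cools by 9.6 × 1.1 = 10.56°C, giving 21.34°C.
From 2000 m to 3000 m (saturated): cools by 6.4 × 1 = 6.4°C, giving 14.94°C.
From 3000 m to 100 m (dry descent): warms by 9.6 × 2.9 = 27.84°C, giving 42.78°C.
Net change vs windward start: 42.78 − 31.9 = +10.88°C

+10.88°C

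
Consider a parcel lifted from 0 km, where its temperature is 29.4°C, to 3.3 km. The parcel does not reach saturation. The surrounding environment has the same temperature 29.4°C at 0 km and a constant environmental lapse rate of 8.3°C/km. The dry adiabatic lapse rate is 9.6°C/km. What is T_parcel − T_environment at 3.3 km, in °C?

-4.29°C (parcel cooler than environment)

Parcel:
  Dry to 3300 m: -9.6 × 3.3 km = -31.68°C, so T = -2.28°C.
Environment:
  Environment to 3300 m: -8.3 × 3.3 km = -27.39°C, so T = 2.01°C.
T_parcel − T_env = -2.28 − 2.01 = -4.29°C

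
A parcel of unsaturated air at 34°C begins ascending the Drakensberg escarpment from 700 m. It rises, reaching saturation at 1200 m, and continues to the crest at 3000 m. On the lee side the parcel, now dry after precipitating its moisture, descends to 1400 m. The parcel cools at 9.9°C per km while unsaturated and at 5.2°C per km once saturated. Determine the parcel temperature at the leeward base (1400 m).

35.53°C

From 700 m to 1200 m (dry): cools by 9.9 × 0.5 = 4.95°C, giving 29.05°C.
From 1200 m to 3000 m (saturated): cools by 5.2 × 1.8 = 9.36°C, giving 19.69°C.
From 3000 m to 1400 m (dry descent): warms by 9.9 × 1.6 = 15.84°C, giving 35.53°C.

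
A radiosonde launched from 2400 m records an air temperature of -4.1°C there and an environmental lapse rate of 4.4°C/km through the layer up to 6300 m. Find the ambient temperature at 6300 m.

-21.26°C

2400–6300 m, environmental: Δz = 3.9 km ⇒ ΔT = -17.16°C; T = -21.26°C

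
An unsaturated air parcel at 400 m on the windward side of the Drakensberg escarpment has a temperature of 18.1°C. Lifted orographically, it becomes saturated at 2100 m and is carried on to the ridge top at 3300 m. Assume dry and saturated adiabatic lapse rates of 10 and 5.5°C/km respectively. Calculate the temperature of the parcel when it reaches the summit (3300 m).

-5.5°C

400 → 2100 m (dry, 10°C/km): ΔT = -10 × 1.7 = -17°C → T = 1.1°C
2100 → 3300 m (saturated, 5.5°C/km): ΔT = -5.5 × 1.2 = -6.6°C → T = -5.5°C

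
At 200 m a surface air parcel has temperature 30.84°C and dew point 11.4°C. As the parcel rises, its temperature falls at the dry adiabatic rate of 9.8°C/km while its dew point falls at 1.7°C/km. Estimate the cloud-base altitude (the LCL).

2600 m

T and T_d converge at 9.8 − 1.7 = 8.1°C per km
Height above start = (30.84 − 11.4) / 8.1 = 2.4 km
LCL altitude = 200 m + 2400 m = 2600 m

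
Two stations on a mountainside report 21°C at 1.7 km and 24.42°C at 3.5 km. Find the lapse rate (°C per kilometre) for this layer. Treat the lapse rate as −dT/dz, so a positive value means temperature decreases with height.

Γ = −ΔT/Δz = (21 − 24.42) / (3500 − 1700) m
  = -3.42°C / 1.8 km = -1.9°C/km

-1.9°C/km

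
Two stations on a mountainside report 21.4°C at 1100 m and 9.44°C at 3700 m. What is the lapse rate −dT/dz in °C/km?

Γ = −ΔT/Δz = (21.4 − 9.44) / (3700 − 1100) m
  = 11.96°C / 2.6 km = 4.6°C/km

4.6°C/km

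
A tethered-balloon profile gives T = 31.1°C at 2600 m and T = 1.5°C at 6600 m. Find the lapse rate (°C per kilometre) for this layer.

7.4°C/km

Γ = −ΔT/Δz = (31.1 − 1.5) / (6600 − 2600) m
  = 29.6°C / 4 km = 7.4°C/km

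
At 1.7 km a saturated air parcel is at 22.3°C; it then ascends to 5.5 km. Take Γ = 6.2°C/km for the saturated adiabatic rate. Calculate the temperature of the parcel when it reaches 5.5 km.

-1.26°C

From 1700 m to 5500 m (saturated adiabatic): cools by 6.2 × 3.8 = 23.56°C, giving -1.26°C.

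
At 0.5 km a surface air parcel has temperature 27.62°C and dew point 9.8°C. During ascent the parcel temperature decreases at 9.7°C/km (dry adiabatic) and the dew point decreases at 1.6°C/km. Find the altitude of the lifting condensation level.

2.7 km

T and T_d converge at 9.7 − 1.6 = 8.1°C per km
Height above start = (27.62 − 9.8) / 8.1 = 2.2 km
LCL altitude = 500 m + 2200 m = 2700 m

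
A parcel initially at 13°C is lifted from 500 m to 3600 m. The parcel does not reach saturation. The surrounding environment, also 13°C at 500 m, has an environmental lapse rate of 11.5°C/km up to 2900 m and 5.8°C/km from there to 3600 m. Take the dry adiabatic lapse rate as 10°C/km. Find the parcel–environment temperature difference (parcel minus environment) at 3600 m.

Parcel:
  500 → 3600 m (dry, 10°C/km): ΔT = -10 × 3.1 = -31°C → T = -18°C
Environment:
  500 → 2900 m (environment, lower layer, 11.5°C/km): ΔT = -11.5 × 2.4 = -27.6°C → T = -14.6°C
  2900 → 3600 m (environment, upper layer, 5.8°C/km): ΔT = -5.8 × 0.7 = -4.06°C → T = -18.66°C
T_parcel − T_env = -18 − (-18.66) = +0.66°C

+0.66°C (parcel warmer than environment)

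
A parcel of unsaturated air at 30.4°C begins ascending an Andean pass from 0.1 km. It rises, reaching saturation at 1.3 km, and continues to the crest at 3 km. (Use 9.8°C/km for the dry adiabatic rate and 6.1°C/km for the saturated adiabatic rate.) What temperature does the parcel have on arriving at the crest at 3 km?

100 → 1300 m (dry, 9.8°C/km): ΔT = -9.8 × 1.2 = -11.76°C → T = 18.64°C
1300 → 3000 m (saturated, 6.1°C/km): ΔT = -6.1 × 1.7 = -10.37°C → T = 8.27°C

8.27°C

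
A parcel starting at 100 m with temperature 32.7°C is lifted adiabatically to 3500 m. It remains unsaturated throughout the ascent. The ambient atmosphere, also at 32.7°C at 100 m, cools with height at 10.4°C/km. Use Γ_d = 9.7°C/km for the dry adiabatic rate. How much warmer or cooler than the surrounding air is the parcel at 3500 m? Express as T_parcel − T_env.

Parcel:
  Dry to 3500 m: -9.7 × 3.4 km = -32.98°C, so T = -0.28°C.
Environment:
  Environment to 3500 m: -10.4 × 3.4 km = -35.36°C, so T = -2.66°C.
T_parcel − T_env = -0.28 − (-2.66) = +2.38°C

+2.38°C (parcel warmer than environment)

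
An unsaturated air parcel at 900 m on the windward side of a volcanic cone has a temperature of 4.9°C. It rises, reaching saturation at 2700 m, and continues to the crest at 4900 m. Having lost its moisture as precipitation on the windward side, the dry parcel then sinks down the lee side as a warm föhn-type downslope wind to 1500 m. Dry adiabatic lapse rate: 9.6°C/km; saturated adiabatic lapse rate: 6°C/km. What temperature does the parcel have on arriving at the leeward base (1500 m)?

Dry to 2700 m: -9.6 × 1.8 km = -17.28°C, so T = -12.38°C.
Saturated to 4900 m: -6 × 2.2 km = -13.2°C, so T = -25.58°C.
Dry descent to 1500 m: +9.6 × 3.4 km = +32.64°C, so T = 7.06°C.

7.06°C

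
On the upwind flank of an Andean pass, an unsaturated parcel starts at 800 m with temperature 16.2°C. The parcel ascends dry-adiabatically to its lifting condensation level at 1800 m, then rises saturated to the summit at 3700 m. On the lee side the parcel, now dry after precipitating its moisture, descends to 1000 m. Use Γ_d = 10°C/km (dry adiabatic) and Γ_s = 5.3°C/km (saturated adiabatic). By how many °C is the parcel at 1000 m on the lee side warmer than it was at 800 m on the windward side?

From 800 m to 1800 m (dry): cools by 10 × 1 = 10°C, giving 6.2°C.
From 1800 m to 3700 m (saturated): cools by 5.3 × 1.9 = 10.07°C, giving -3.87°C.
From 3700 m to 1000 m (dry descent): warms by 10 × 2.7 = 27°C, giving 23.13°C.
Net change vs windward start: 23.13 − 16.2 = +6.93°C

+6.93°C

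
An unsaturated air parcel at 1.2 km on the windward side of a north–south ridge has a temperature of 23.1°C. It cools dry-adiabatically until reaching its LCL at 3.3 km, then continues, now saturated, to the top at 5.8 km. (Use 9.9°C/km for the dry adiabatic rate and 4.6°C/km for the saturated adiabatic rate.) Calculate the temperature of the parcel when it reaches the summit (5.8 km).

-9.19°C

From 1200 m to 3300 m (dry): cools by 9.9 × 2.1 = 20.79°C, giving 2.31°C.
From 3300 m to 5800 m (saturated): cools by 4.6 × 2.5 = 11.5°C, giving -9.19°C.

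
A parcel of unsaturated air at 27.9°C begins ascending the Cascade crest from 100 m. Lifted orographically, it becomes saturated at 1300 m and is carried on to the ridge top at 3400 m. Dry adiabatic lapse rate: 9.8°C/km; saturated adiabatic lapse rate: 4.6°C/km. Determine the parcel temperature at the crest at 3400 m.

From 100 m to 1300 m (dry): cools by 9.8 × 1.2 = 11.76°C, giving 16.14°C.
From 1300 m to 3400 m (saturated): cools by 4.6 × 2.1 = 9.66°C, giving 6.48°C.

6.48°C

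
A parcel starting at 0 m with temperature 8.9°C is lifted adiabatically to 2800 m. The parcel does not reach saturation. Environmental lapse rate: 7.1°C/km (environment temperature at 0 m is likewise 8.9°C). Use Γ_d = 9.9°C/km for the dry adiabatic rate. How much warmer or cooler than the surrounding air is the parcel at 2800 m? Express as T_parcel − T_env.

Parcel:
  From 0 m to 2800 m (dry): cools by 9.9 × 2.8 = 27.72°C, giving -18.82°C.
Environment:
  From 0 m to 2800 m (environment): cools by 7.1 × 2.8 = 19.88°C, giving -10.98°C.
T_parcel − T_env = -18.82 − (-10.98) = -7.84°C

-7.84°C (parcel cooler than environment)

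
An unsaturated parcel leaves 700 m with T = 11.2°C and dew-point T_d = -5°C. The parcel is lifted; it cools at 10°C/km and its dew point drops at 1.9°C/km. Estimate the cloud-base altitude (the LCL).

T and T_d converge at 10 − 1.9 = 8.1°C per km
Height above start = (11.2 − (-5)) / 8.1 = 2 km
LCL altitude = 700 m + 2000 m = 2700 m

2700 m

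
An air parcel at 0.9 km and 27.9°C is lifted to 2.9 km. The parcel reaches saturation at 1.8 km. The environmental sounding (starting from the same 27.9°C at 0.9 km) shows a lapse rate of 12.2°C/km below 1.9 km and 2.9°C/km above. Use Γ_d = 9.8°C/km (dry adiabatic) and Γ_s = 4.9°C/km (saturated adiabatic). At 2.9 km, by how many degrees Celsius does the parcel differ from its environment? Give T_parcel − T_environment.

Parcel:
  From 900 m to 1800 m (dry): cools by 9.8 × 0.9 = 8.82°C, giving 19.08°C.
  From 1800 m to 2900 m (saturated): cools by 4.9 × 1.1 = 5.39°C, giving 13.69°C.
Environment:
  From 900 m to 1900 m (environment, lower layer): cools by 12.2 × 1 = 12.2°C, giving 15.7°C.
  From 1900 m to 2900 m (environment, upper layer): cools by 2.9 × 1 = 2.9°C, giving 12.8°C.
T_parcel − T_env = 13.69 − 12.8 = +0.89°C

+0.89°C (parcel warmer than environment)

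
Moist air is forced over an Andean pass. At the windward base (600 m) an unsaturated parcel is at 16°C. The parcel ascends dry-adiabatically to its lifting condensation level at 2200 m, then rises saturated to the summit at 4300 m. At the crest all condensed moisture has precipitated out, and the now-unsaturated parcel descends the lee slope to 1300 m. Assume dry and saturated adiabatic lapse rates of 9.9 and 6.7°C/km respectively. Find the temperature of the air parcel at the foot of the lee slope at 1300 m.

600–2200 m, dry: Δz = 1.6 km ⇒ ΔT = -15.84°C; T = 0.16°C
2200–4300 m, saturated: Δz = 2.1 km ⇒ ΔT = -14.07°C; T = -13.91°C
4300–1300 m, dry descent: Δz = 3 km ⇒ ΔT = +29.7°C; T = 15.79°C

15.79°C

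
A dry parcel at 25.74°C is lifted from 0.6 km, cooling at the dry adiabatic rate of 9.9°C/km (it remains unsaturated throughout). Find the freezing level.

Height above start = (25.74 − 0) / 9.9 = 2.6 km
Altitude = 600 m + 2600 m = 3200 m

3.2 km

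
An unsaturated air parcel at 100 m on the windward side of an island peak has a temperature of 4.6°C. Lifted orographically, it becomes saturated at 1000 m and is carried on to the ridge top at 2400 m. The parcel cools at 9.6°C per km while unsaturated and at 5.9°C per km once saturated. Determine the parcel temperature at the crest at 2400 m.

-12.3°C

From 100 m to 1000 m (dry): cools by 9.6 × 0.9 = 8.64°C, giving -4.04°C.
From 1000 m to 2400 m (saturated): cools by 5.9 × 1.4 = 8.26°C, giving -12.3°C.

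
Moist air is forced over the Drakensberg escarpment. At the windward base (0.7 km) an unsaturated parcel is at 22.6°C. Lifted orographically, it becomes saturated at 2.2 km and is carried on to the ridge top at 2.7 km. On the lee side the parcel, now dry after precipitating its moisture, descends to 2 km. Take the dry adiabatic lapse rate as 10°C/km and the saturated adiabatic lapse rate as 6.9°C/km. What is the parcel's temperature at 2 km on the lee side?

700 → 2200 m (dry, 10°C/km): ΔT = -10 × 1.5 = -15°C → T = 7.6°C
2200 → 2700 m (saturated, 6.9°C/km): ΔT = -6.9 × 0.5 = -3.45°C → T = 4.15°C
2700 → 2000 m (dry descent, 10°C/km): ΔT = +10 × 0.7 = +7°C → T = 11.15°C

11.15°C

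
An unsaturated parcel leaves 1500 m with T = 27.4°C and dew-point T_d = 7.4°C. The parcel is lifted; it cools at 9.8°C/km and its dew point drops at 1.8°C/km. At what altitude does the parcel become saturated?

T and T_d converge at 9.8 − 1.8 = 8°C per km
Height above start = (27.4 − 7.4) / 8 = 2.5 km
LCL altitude = 1500 m + 2500 m = 4000 m

4000 m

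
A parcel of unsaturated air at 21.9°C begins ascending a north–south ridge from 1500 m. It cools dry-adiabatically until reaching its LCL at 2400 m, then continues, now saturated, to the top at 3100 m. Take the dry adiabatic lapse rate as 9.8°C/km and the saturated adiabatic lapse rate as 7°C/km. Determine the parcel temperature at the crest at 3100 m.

1500 → 2400 m (dry, 9.8°C/km): ΔT = -9.8 × 0.9 = -8.82°C → T = 13.08°C
2400 → 3100 m (saturated, 7°C/km): ΔT = -7 × 0.7 = -4.9°C → T = 8.18°C

8.18°C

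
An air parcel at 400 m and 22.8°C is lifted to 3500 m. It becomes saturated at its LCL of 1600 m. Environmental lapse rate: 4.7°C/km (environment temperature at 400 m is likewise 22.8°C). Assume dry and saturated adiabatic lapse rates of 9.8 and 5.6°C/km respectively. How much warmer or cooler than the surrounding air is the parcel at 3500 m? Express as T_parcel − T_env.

-7.83°C (parcel cooler than environment)

Parcel:
  From 400 m to 1600 m (dry): cools by 9.8 × 1.2 = 11.76°C, giving 11.04°C.
  From 1600 m to 3500 m (saturated): cools by 5.6 × 1.9 = 10.64°C, giving 0.4°C.
Environment:
  From 400 m to 3500 m (environment): cools by 4.7 × 3.1 = 14.57°C, giving 8.23°C.
T_parcel − T_env = 0.4 − 8.23 = -7.83°C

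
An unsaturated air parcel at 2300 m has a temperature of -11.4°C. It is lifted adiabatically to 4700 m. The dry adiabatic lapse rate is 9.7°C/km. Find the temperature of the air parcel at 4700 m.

2300–4700 m, dry adiabatic: Δz = 2.4 km ⇒ ΔT = -23.28°C; T = -34.68°C

-34.68°C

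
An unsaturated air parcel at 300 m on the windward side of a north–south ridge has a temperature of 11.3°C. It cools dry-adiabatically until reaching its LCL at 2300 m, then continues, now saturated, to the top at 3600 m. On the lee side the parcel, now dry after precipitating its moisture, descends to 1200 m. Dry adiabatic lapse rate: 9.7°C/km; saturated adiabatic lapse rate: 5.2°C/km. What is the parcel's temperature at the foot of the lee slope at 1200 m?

Dry to 2300 m: -9.7 × 2 km = -19.4°C, so T = -8.1°C.
Saturated to 3600 m: -5.2 × 1.3 km = -6.76°C, so T = -14.86°C.
Dry descent to 1200 m: +9.7 × 2.4 km = +23.28°C, so T = 8.42°C.

8.42°C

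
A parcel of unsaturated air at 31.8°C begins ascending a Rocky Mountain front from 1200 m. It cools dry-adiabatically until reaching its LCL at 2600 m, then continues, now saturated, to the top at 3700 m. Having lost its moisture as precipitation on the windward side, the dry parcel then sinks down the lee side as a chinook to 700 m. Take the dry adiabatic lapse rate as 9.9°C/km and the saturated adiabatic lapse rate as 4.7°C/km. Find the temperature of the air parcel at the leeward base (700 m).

42.47°C

Dry to 2600 m: -9.9 × 1.4 km = -13.86°C, so T = 17.94°C.
Saturated to 3700 m: -4.7 × 1.1 km = -5.17°C, so T = 12.77°C.
Dry descent to 700 m: +9.9 × 3 km = +29.7°C, so T = 42.47°C.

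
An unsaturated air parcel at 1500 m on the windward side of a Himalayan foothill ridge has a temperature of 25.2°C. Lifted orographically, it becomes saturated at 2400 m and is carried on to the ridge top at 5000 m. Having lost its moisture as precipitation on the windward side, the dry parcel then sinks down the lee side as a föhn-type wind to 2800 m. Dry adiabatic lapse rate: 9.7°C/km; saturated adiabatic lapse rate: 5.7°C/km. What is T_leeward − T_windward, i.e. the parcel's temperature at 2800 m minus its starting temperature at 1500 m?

-2.21°C

From 1500 m to 2400 m (dry): cools by 9.7 × 0.9 = 8.73°C, giving 16.47°C.
From 2400 m to 5000 m (saturated): cools by 5.7 × 2.6 = 14.82°C, giving 1.65°C.
From 5000 m to 2800 m (dry descent): warms by 9.7 × 2.2 = 21.34°C, giving 22.99°C.
Net change vs windward start: 22.99 − 25.2 = -2.21°C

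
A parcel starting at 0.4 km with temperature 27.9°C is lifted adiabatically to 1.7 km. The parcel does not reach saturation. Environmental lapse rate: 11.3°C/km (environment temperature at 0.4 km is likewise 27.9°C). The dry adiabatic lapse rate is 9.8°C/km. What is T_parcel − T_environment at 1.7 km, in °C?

Parcel:
  400 → 1700 m (dry, 9.8°C/km): ΔT = -9.8 × 1.3 = -12.74°C → T = 15.16°C
Environment:
  400 → 1700 m (environment, 11.3°C/km): ΔT = -11.3 × 1.3 = -14.69°C → T = 13.21°C
T_parcel − T_env = 15.16 − 13.21 = +1.95°C

+1.95°C (parcel warmer than environment)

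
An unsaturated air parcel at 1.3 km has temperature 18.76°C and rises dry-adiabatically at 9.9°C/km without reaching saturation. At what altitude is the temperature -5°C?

3.7 km

Height above start = (18.76 − (-5)) / 9.9 = 2.4 km
Altitude = 1300 m + 2400 m = 3700 m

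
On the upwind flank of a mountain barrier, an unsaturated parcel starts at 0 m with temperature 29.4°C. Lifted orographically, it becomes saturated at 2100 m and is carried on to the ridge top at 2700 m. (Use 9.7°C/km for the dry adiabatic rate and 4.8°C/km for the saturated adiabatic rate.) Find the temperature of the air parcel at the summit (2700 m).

0–2100 m, dry: Δz = 2.1 km ⇒ ΔT = -20.37°C; T = 9.03°C
2100–2700 m, saturated: Δz = 0.6 km ⇒ ΔT = -2.88°C; T = 6.15°C

6.15°C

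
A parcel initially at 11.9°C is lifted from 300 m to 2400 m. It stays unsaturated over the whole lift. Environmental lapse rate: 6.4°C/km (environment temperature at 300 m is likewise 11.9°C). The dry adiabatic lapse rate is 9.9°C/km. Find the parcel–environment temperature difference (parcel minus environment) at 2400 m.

Parcel:
  300–2400 m, dry: Δz = 2.1 km ⇒ ΔT = -20.79°C; T = -8.89°C
Environment:
  300–2400 m, environment: Δz = 2.1 km ⇒ ΔT = -13.44°C; T = -1.54°C
T_parcel − T_env = -8.89 − (-1.54) = -7.35°C

-7.35°C (parcel cooler than environment)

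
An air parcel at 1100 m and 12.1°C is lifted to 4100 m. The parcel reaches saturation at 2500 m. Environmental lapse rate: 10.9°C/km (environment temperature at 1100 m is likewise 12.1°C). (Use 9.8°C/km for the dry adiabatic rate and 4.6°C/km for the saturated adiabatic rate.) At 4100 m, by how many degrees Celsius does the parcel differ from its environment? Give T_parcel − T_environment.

+11.62°C (parcel warmer than environment)

Parcel:
  1100 → 2500 m (dry, 9.8°C/km): ΔT = -9.8 × 1.4 = -13.72°C → T = -1.62°C
  2500 → 4100 m (saturated, 4.6°C/km): ΔT = -4.6 × 1.6 = -7.36°C → T = -8.98°C
Environment:
  1100 → 4100 m (environment, 10.9°C/km): ΔT = -10.9 × 3 = -32.7°C → T = -20.6°C
T_parcel − T_env = -8.98 − (-20.6) = +11.62°C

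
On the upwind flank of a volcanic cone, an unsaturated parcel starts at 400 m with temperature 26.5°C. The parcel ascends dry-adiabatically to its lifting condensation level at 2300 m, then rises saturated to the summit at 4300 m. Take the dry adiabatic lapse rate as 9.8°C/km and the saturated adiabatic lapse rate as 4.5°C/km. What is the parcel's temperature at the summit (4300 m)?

400–2300 m, dry: Δz = 1.9 km ⇒ ΔT = -18.62°C; T = 7.88°C
2300–4300 m, saturated: Δz = 2 km ⇒ ΔT = -9°C; T = -1.12°C

-1.12°C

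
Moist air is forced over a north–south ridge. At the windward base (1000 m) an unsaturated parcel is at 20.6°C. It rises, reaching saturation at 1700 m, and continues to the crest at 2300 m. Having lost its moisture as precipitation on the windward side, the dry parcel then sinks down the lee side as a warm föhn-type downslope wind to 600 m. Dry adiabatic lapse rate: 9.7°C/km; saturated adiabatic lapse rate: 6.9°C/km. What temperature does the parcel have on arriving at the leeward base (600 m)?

From 1000 m to 1700 m (dry): cools by 9.7 × 0.7 = 6.79°C, giving 13.81°C.
From 1700 m to 2300 m (saturated): cools by 6.9 × 0.6 = 4.14°C, giving 9.67°C.
From 2300 m to 600 m (dry descent): warms by 9.7 × 1.7 = 16.49°C, giving 26.16°C.

26.16°C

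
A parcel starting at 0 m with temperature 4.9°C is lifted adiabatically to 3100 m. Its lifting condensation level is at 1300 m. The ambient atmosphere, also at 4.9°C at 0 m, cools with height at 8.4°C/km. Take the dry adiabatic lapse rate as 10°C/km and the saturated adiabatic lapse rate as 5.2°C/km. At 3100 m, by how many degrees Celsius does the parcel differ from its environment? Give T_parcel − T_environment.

Parcel:
  Dry to 1300 m: -10 × 1.3 km = -13°C, so T = -8.1°C.
  Saturated to 3100 m: -5.2 × 1.8 km = -9.36°C, so T = -17.46°C.
Environment:
  Environment to 3100 m: -8.4 × 3.1 km = -26.04°C, so T = -21.14°C.
T_parcel − T_env = -17.46 − (-21.14) = +3.68°C

+3.68°C (parcel warmer than environment)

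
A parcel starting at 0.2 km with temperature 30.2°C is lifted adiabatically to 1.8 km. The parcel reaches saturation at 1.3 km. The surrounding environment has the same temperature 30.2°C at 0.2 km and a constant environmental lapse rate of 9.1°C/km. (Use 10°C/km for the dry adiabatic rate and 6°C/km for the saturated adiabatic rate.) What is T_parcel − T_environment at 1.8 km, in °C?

Parcel:
  200–1300 m, dry: Δz = 1.1 km ⇒ ΔT = -11°C; T = 19.2°C
  1300–1800 m, saturated: Δz = 0.5 km ⇒ ΔT = -3°C; T = 16.2°C
Environment:
  200–1800 m, environment: Δz = 1.6 km ⇒ ΔT = -14.56°C; T = 15.64°C
T_parcel − T_env = 16.2 − 15.64 = +0.56°C

+0.56°C (parcel warmer than environment)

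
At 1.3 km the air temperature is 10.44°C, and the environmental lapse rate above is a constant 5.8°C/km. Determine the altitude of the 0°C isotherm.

Height above start = (10.44 − 0) / 5.8 = 1.8 km
Altitude = 1300 m + 1800 m = 3100 m

3.1 km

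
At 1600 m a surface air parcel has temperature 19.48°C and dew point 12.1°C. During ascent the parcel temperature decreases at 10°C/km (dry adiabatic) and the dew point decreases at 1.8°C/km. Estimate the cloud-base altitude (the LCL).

2500 m

T and T_d converge at 10 − 1.8 = 8.2°C per km
Height above start = (19.48 − 12.1) / 8.2 = 0.9 km
LCL altitude = 1600 m + 900 m = 2500 m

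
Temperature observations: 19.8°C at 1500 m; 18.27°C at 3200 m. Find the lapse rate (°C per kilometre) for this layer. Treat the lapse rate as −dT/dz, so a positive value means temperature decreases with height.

Γ = −ΔT/Δz = (19.8 − 18.27) / (3200 − 1500) m
  = 1.53°C / 1.7 km = 0.9°C/km

0.9°C/km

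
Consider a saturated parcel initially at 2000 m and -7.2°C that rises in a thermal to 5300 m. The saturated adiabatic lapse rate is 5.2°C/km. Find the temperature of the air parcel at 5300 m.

-24.36°C

From 2000 m to 5300 m (saturated adiabatic): cools by 5.2 × 3.3 = 17.16°C, giving -24.36°C.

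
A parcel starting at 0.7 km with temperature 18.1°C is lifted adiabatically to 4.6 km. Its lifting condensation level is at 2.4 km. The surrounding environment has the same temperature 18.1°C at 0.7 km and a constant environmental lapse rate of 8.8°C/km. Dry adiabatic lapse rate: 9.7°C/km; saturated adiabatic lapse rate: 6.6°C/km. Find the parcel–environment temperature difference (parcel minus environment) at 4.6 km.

+3.31°C (parcel warmer than environment)

Parcel:
  700 → 2400 m (dry, 9.7°C/km): ΔT = -9.7 × 1.7 = -16.49°C → T = 1.61°C
  2400 → 4600 m (saturated, 6.6°C/km): ΔT = -6.6 × 2.2 = -14.52°C → T = -12.91°C
Environment:
  700 → 4600 m (environment, 8.8°C/km): ΔT = -8.8 × 3.9 = -34.32°C → T = -16.22°C
T_parcel − T_env = -12.91 − (-16.22) = +3.31°C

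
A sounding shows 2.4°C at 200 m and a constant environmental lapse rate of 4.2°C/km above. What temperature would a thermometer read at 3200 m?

Environmental to 3200 m: -4.2 × 3 km = -12.6°C, so T = -10.2°C.

-10.2°C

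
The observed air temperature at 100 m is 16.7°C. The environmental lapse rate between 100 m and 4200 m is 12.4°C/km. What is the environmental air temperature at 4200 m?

-34.14°C

From 100 m to 4200 m (environmental): cools by 12.4 × 4.1 = 50.84°C, giving -34.14°C.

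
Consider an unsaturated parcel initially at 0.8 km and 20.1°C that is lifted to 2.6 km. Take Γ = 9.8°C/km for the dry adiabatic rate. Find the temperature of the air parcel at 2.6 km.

From 800 m to 2600 m (dry adiabatic): cools by 9.8 × 1.8 = 17.64°C, giving 2.46°C.

2.46°C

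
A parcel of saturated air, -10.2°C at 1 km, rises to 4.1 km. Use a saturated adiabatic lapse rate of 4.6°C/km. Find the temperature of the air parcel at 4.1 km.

1000–4100 m, saturated adiabatic: Δz = 3.1 km ⇒ ΔT = -14.26°C; T = -24.46°C

-24.46°C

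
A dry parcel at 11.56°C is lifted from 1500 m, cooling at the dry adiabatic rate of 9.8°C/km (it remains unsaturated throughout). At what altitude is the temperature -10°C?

3700 m

Height above start = (11.56 − (-10)) / 9.8 = 2.2 km
Altitude = 1500 m + 2200 m = 3700 m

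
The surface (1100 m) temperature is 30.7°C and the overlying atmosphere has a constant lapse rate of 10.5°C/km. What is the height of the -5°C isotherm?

4500 m

Height above start = (30.7 − (-5)) / 10.5 = 3.4 km
Altitude = 1100 m + 3400 m = 4500 m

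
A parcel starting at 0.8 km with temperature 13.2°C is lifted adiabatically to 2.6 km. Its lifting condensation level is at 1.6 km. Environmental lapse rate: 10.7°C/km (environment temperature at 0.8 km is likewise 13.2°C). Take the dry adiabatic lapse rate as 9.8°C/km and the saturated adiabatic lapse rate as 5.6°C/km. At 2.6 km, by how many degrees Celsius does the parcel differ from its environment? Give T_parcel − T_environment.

+5.82°C (parcel warmer than environment)

Parcel:
  From 800 m to 1600 m (dry): cools by 9.8 × 0.8 = 7.84°C, giving 5.36°C.
  From 1600 m to 2600 m (saturated): cools by 5.6 × 1 = 5.6°C, giving -0.24°C.
Environment:
  From 800 m to 2600 m (environment): cools by 10.7 × 1.8 = 19.26°C, giving -6.06°C.
T_parcel − T_env = -0.24 − (-6.06) = +5.82°C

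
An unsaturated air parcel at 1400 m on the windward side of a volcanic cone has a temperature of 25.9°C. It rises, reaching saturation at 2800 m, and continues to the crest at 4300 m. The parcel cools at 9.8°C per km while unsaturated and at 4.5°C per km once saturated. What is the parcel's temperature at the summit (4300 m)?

1400–2800 m, dry: Δz = 1.4 km ⇒ ΔT = -13.72°C; T = 12.18°C
2800–4300 m, saturated: Δz = 1.5 km ⇒ ΔT = -6.75°C; T = 5.43°C

5.43°C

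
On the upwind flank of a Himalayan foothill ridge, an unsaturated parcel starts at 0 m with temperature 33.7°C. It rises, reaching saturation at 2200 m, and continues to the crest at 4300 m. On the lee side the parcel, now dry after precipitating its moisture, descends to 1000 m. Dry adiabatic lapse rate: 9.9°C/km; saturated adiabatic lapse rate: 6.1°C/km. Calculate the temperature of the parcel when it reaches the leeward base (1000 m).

31.78°C

From 0 m to 2200 m (dry): cools by 9.9 × 2.2 = 21.78°C, giving 11.92°C.
From 2200 m to 4300 m (saturated): cools by 6.1 × 2.1 = 12.81°C, giving -0.89°C.
From 4300 m to 1000 m (dry descent): warms by 9.9 × 3.3 = 32.67°C, giving 31.78°C.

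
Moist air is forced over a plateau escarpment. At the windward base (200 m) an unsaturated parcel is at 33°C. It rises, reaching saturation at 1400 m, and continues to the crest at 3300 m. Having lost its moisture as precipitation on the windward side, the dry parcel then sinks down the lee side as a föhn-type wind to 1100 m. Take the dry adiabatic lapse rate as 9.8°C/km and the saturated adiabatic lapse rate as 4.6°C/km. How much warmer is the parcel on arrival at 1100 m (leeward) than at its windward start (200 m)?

+1.06°C

From 200 m to 1400 m (dry): cools by 9.8 × 1.2 = 11.76°C, giving 21.24°C.
From 1400 m to 3300 m (saturated): cools by 4.6 × 1.9 = 8.74°C, giving 12.5°C.
From 3300 m to 1100 m (dry descent): warms by 9.8 × 2.2 = 21.56°C, giving 34.06°C.
Net change vs windward start: 34.06 − 33 = +1.06°C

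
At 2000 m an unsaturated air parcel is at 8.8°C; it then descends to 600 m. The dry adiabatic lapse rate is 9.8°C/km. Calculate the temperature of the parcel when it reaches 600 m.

2000 → 600 m (dry adiabatic, 9.8°C/km): ΔT = +9.8 × 1.4 = +13.72°C → T = 22.52°C

22.52°C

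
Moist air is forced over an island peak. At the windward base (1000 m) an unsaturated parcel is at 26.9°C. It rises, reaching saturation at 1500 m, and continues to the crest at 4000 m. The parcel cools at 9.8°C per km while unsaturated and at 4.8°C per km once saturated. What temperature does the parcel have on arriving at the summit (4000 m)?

Dry to 1500 m: -9.8 × 0.5 km = -4.9°C, so T = 22°C.
Saturated to 4000 m: -4.8 × 2.5 km = -12°C, so T = 10°C.

10°C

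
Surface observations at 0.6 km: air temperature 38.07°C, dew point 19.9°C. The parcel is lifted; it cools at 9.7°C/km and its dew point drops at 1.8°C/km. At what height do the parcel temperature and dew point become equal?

T and T_d converge at 9.7 − 1.8 = 7.9°C per km
Height above start = (38.07 − 19.9) / 7.9 = 2.3 km
LCL altitude = 600 m + 2300 m = 2900 m

2.9 km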